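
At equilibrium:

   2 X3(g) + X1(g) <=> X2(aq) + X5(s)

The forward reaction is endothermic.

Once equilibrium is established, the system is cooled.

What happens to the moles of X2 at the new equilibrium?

The forward reaction is endothermic. Lowering T favours the exothermic direction — shift to the left.
The net shift is to the left. X2 is a product, so its amount decreases.

decreases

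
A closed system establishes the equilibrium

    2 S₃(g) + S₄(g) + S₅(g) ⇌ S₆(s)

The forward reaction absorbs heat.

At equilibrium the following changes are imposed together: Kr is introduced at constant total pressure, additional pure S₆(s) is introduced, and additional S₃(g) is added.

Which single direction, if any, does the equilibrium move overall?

Adding inert gas at constant total pressure expands the volume and lowers every reacting partial pressure. With Δn_gas = 0 − 4 = -4, Q moves away from K toward the side with fewer gas moles, so the system shifts toward the side with more gas moles — to the left.
S₆ is a pure solid; its activity is 1 regardless of amount, so Q is unaffected — no shift from this change.
Adding S₃ (g), a reactant, drives the reaction to the right.
The individual effects push in opposite directions; without quantitative information the net direction cannot be determined.

cannot be determined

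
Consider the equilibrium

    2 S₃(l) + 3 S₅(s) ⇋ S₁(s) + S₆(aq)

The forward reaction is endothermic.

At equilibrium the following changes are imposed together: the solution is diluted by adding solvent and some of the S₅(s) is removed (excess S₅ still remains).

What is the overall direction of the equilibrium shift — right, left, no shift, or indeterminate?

Dilution lowers every aqueous concentration by the same factor. Δn_aq = 1 − 0 = +1, so the system shifts toward the side with more dissolved moles — to the right.
S₅ is a pure solid; its activity is 1 regardless of amount, so Q is unaffected — no shift from this change.
Only the nonzero effect(s) matter; the net shift is to the right.

right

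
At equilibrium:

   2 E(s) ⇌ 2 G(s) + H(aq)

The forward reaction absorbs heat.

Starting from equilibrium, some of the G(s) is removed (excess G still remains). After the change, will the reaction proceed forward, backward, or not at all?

no shift

G is a pure solid; its activity is 1 regardless of amount, so Q is unaffected — no shift from this change.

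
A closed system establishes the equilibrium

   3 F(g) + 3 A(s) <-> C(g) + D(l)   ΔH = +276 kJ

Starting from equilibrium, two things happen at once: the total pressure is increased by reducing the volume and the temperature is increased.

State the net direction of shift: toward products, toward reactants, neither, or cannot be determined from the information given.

Gas moles: reactants 3, products 1 (Δn_gas = -2). Compression shifts the system toward the side with fewer moles of gas — to the right.
The forward reaction is endothermic. Raising T favours the endothermic direction — shift to the right.
All effects act in the same direction — net shift to the right.

right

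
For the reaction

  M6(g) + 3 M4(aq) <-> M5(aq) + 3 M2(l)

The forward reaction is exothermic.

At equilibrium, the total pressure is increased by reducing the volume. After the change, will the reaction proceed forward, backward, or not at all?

right

Gas moles: reactants 1, products 0 (Δn_gas = -1). Compression shifts the system toward the side with fewer moles of gas — to the right.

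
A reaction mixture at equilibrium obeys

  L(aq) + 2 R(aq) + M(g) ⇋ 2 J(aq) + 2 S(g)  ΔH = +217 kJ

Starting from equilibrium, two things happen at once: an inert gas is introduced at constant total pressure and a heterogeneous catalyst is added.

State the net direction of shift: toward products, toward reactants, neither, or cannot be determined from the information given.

Adding inert gas at constant total pressure expands the volume and lowers every reacting partial pressure. With Δn_gas = 2 − 1 = +1, Q moves away from K toward the side with fewer gas moles, so the system shifts toward the side with more gas moles — to the right.
A catalyst speeds both forward and reverse rates equally; it changes neither Q nor K — no shift from this change.
Only the nonzero effect(s) matter; the net shift is to the right.

right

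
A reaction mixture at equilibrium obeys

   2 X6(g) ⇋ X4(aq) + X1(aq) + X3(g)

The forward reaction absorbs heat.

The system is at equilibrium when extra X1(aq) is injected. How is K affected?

The equilibrium constant depends only on temperature. This perturbation may move the position of equilibrium, but since T is unchanged, K itself is unchanged.

unchanged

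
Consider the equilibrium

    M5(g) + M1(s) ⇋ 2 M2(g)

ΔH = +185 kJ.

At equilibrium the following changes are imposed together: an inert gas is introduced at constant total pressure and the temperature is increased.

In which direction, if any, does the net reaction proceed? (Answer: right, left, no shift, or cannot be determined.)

Adding inert gas at constant total pressure expands the volume and lowers every reacting partial pressure. With Δn_gas = 2 − 1 = +1, Q moves away from K toward the side with fewer gas moles, so the system shifts toward the side with more gas moles — to the right.
The forward reaction is endothermic. Raising T favours the endothermic direction — shift to the right.
All effects act in the same direction — net shift to the right.

right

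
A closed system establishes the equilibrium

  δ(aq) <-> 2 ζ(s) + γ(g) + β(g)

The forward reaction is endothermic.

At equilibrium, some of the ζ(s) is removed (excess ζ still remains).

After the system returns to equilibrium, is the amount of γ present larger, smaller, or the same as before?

ζ is a pure solid; its activity is 1 regardless of amount, so Q is unaffected — no shift from this change.
No net shift occurs, so the amount of γ is unchanged.

unchanged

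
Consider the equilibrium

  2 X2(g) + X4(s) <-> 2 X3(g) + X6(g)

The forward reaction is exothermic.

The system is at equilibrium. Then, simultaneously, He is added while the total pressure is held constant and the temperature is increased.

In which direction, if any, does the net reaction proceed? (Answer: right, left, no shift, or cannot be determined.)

cannot be determined

Adding inert gas at constant total pressure expands the volume and lowers every reacting partial pressure. With Δn_gas = 3 − 2 = +1, Q moves away from K toward the side with fewer gas moles, so the system shifts toward the side with more gas moles — to the right.
The forward reaction is exothermic. Raising T favours the endothermic direction — shift to the left.
The individual effects push in opposite directions; without quantitative information the net direction cannot be determined.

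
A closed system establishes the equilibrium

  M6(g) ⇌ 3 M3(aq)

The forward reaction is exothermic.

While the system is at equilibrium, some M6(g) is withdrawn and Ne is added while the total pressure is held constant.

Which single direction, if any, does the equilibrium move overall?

Removing M6 (g), a reactant, drives the reaction to the left.
Adding inert gas at constant total pressure expands the volume and lowers every reacting partial pressure. With Δn_gas = 0 − 1 = -1, Q moves away from K toward the side with fewer gas moles, so the system shifts toward the side with more gas moles — to the left.
All effects act in the same direction — net shift to the left.

left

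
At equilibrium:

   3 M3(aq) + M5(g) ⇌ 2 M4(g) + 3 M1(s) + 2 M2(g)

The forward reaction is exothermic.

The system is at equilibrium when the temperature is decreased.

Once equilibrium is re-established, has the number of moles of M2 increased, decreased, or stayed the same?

The forward reaction is exothermic. Lowering T favours the exothermic direction — shift to the right.
The net shift is to the right. M2 is a product, so its amount increases.

increases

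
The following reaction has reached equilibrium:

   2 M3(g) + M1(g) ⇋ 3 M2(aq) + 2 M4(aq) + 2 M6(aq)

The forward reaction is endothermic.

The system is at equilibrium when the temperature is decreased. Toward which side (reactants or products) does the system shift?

The forward reaction is endothermic. Lowering T favours the exothermic direction — shift to the left.

left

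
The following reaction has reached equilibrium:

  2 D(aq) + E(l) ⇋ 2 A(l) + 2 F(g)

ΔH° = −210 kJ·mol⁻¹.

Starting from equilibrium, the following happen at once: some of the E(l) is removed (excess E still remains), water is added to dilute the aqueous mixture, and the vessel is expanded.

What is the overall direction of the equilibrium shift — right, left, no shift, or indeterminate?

E is a pure liquid; its activity is 1 regardless of amount, so Q is unaffected — no shift from this change.
Dilution lowers every aqueous concentration by the same factor. Δn_aq = 0 − 2 = -2, so the system shifts toward the side with more dissolved moles — to the left.
Gas moles: reactants 0, products 2 (Δn_gas = +2). Expansion shifts the system toward the side with more moles of gas — to the right.
The individual effects push in opposite directions; without quantitative information the net direction cannot be determined.

cannot be determined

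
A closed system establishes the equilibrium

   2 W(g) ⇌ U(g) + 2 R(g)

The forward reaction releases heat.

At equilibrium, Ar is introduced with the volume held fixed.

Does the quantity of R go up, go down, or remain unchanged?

unchanged

At constant volume, adding an inert gas leaves every reacting species' partial pressure unchanged, so Q is unchanged — no shift from this change.
No net shift occurs, so the amount of R is unchanged.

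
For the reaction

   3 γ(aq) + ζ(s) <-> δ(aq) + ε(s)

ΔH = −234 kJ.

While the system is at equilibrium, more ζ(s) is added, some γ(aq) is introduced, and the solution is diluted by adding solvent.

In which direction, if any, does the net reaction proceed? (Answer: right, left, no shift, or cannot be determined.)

cannot be determined

ζ is a pure solid; its activity is 1 regardless of amount, so Q is unaffected — no shift from this change.
Adding γ (aq), a reactant, drives the reaction to the right.
Dilution lowers every aqueous concentration by the same factor. Δn_aq = 1 − 3 = -2, so the system shifts toward the side with more dissolved moles — to the left.
The individual effects push in opposite directions; without quantitative information the net direction cannot be determined.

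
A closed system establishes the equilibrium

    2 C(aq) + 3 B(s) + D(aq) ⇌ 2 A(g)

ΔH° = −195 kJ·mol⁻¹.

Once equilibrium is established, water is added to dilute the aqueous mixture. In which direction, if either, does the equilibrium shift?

left

Dilution lowers every aqueous concentration by the same factor. Δn_aq = 0 − 3 = -3, so the system shifts toward the side with more dissolved moles — to the left.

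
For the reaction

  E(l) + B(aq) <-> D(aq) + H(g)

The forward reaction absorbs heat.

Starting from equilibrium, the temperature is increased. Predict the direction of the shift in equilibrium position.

The forward reaction is endothermic. Raising T favours the endothermic direction — shift to the right.

right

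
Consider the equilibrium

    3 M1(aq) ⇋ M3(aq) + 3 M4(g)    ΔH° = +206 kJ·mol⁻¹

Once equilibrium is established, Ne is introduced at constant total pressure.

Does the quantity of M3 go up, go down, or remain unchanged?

Adding inert gas at constant total pressure expands the volume and lowers every reacting partial pressure. With Δn_gas = 3 − 0 = +3, Q moves away from K toward the side with fewer gas moles, so the system shifts toward the side with more gas moles — to the right.
The net shift is to the right. M3 is a product, so its amount increases.

increases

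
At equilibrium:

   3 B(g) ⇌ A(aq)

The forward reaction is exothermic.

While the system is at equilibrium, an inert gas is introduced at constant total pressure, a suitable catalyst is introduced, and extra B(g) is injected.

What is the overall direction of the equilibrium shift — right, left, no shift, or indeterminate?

Adding inert gas at constant total pressure expands the volume and lowers every reacting partial pressure. With Δn_gas = 0 − 3 = -3, Q moves away from K toward the side with fewer gas moles, so the system shifts toward the side with more gas moles — to the left.
A catalyst speeds both forward and reverse rates equally; it changes neither Q nor K — no shift from this change.
Adding B (g), a reactant, drives the reaction to the right.
The individual effects push in opposite directions; without quantitative information the net direction cannot be determined.

cannot be determined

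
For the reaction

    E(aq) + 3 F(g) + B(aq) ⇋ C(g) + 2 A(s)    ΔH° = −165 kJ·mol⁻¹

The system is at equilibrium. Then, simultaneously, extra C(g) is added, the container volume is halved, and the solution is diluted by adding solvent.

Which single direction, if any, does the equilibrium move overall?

cannot be determined

Adding C (g), a product, drives the reaction to the left.
Gas moles: reactants 3, products 1 (Δn_gas = -2). Compression shifts the system toward the side with fewer moles of gas — to the right.
Dilution lowers every aqueous concentration by the same factor. Δn_aq = 0 − 2 = -2, so the system shifts toward the side with more dissolved moles — to the left.
The individual effects push in opposite directions; without quantitative information the net direction cannot be determined.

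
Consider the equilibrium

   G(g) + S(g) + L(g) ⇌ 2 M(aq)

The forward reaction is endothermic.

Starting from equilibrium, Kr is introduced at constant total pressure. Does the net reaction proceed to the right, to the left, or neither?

left

Adding inert gas at constant total pressure expands the volume and lowers every reacting partial pressure. With Δn_gas = 0 − 3 = -3, Q moves away from K toward the side with fewer gas moles, so the system shifts toward the side with more gas moles — to the left.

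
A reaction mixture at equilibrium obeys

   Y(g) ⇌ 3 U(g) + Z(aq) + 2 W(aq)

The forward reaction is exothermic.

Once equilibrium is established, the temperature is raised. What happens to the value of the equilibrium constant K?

K depends on temperature via the van 't Hoff relation. The forward reaction is exothermic, so raising T decreases K.

decreases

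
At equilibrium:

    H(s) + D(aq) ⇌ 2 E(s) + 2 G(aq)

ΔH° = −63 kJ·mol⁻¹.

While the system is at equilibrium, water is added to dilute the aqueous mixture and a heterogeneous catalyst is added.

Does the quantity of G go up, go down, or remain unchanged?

increases

Dilution lowers every aqueous concentration by the same factor. Δn_aq = 2 − 1 = +1, so the system shifts toward the side with more dissolved moles — to the right.
A catalyst speeds both forward and reverse rates equally; it changes neither Q nor K — no shift from this change.
The net shift is to the right. G is a product, so its amount increases.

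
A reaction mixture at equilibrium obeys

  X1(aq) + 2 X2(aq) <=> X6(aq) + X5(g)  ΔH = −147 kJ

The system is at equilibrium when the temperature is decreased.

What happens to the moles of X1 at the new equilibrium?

The forward reaction is exothermic. Lowering T favours the exothermic direction — shift to the right.
The net shift is to the right. X1 is a reactant, so its amount decreases.

decreases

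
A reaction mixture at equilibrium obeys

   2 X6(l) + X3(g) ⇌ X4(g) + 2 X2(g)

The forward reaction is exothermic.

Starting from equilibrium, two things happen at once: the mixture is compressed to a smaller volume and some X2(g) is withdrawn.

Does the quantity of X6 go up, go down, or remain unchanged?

cannot be determined

Gas moles: reactants 1, products 3 (Δn_gas = +2). Compression shifts the system toward the side with fewer moles of gas — to the left.
Removing X2 (g), a product, drives the reaction to the right.
The two effects oppose each other, so the net shift — and hence the change in X6 — cannot be determined from the given information.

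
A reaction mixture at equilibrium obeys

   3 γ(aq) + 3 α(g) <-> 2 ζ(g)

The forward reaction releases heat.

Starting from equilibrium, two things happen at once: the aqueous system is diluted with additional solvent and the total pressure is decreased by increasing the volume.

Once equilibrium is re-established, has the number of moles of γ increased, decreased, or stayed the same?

increases

Dilution lowers every aqueous concentration by the same factor. Δn_aq = 0 − 3 = -3, so the system shifts toward the side with more dissolved moles — to the left.
Gas moles: reactants 3, products 2 (Δn_gas = -1). Expansion shifts the system toward the side with more moles of gas — to the left.
The net shift is to the left. γ is a reactant, so its amount increases.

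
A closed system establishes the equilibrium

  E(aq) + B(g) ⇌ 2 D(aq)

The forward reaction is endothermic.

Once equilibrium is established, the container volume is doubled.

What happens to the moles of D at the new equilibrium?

decreases

Gas moles: reactants 1, products 0 (Δn_gas = -1). Expansion shifts the system toward the side with more moles of gas — to the left.
The net shift is to the left. D is a product, so its amount decreases.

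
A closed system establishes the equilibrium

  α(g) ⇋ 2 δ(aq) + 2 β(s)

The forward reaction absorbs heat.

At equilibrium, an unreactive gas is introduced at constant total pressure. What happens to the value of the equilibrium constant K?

unchanged

The equilibrium constant depends only on temperature. This perturbation may move the position of equilibrium, but since T is unchanged, K itself is unchanged.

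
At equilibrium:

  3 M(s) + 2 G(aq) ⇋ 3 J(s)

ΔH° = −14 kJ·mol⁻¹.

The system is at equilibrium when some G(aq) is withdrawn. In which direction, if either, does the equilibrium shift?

left

Removing G (aq), a reactant, drives the reaction to the left.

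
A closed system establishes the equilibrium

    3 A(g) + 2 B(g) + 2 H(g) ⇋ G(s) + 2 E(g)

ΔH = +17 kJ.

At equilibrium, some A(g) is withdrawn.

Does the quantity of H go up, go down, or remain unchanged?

Removing A (g), a reactant, drives the reaction to the left.
The net shift is to the left. H is a reactant, so its amount increases.

increases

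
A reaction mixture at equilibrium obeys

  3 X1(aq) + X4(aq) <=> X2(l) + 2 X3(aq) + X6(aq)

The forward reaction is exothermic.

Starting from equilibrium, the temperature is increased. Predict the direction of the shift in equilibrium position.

The forward reaction is exothermic. Raising T favours the endothermic direction — shift to the left.

left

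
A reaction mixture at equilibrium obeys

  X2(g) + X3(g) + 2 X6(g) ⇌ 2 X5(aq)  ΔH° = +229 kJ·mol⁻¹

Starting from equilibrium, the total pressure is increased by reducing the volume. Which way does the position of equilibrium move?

right

Gas moles: reactants 4, products 0 (Δn_gas = -4). Compression shifts the system toward the side with fewer moles of gas — to the right.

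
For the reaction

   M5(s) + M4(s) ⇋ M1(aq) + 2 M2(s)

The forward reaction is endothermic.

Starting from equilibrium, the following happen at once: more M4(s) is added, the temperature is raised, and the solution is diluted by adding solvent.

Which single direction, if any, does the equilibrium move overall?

right

M4 is a pure solid; its activity is 1 regardless of amount, so Q is unaffected — no shift from this change.
The forward reaction is endothermic. Raising T favours the endothermic direction — shift to the right.
Dilution lowers every aqueous concentration by the same factor. Δn_aq = 1 − 0 = +1, so the system shifts toward the side with more dissolved moles — to the right.
Only the nonzero effect(s) matter; the net shift is to the right.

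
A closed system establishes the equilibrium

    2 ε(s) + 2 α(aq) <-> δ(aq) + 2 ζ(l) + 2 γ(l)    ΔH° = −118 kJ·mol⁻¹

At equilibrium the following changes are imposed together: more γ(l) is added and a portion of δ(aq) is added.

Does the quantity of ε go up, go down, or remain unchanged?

γ is a pure liquid; its activity is 1 regardless of amount, so Q is unaffected — no shift from this change.
Adding δ (aq), a product, drives the reaction to the left.
The net shift is to the left. ε is a reactant, so its amount increases.

increases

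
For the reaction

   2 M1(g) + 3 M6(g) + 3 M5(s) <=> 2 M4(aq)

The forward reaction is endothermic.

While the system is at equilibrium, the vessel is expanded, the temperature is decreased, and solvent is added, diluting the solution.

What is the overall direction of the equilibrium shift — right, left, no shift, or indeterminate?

cannot be determined

Gas moles: reactants 5, products 0 (Δn_gas = -5). Expansion shifts the system toward the side with more moles of gas — to the left.
The forward reaction is endothermic. Lowering T favours the exothermic direction — shift to the left.
Dilution lowers every aqueous concentration by the same factor. Δn_aq = 2 − 0 = +2, so the system shifts toward the side with more dissolved moles — to the right.
The individual effects push in opposite directions; without quantitative information the net direction cannot be determined.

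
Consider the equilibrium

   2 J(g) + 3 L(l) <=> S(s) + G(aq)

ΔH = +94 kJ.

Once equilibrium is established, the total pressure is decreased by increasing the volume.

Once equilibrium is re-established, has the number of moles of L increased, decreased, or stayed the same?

Gas moles: reactants 2, products 0 (Δn_gas = -2). Expansion shifts the system toward the side with more moles of gas — to the left.
The net shift is to the left. L is a reactant, so its amount increases.

increases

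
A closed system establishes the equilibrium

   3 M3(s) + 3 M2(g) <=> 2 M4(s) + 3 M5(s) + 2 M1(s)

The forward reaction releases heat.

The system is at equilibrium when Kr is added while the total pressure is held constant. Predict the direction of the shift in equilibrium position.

left

Adding inert gas at constant total pressure expands the volume and lowers every reacting partial pressure. With Δn_gas = 0 − 3 = -3, Q moves away from K toward the side with fewer gas moles, so the system shifts toward the side with more gas moles — to the left.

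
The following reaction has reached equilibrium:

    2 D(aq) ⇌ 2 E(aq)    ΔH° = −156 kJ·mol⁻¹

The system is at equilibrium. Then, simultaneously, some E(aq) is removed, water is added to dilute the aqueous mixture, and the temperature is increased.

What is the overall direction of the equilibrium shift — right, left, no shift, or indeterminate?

cannot be determined

Removing E (aq), a product, drives the reaction to the right.
Dilution scales every aqueous concentration by the same factor. Δn_aq = 2 − 2 = 0, so Q is unchanged — no shift.
The forward reaction is exothermic. Raising T favours the endothermic direction — shift to the left.
The individual effects push in opposite directions; without quantitative information the net direction cannot be determined.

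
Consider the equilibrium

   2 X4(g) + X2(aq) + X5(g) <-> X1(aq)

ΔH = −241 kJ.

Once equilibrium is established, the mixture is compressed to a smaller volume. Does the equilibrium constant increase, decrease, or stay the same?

unchanged

The equilibrium constant depends only on temperature. This perturbation may move the position of equilibrium, but since T is unchanged, K itself is unchanged.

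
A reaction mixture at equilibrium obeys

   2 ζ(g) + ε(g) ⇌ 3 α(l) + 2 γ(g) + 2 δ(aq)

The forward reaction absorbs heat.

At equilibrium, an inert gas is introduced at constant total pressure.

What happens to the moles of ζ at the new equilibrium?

Adding inert gas at constant total pressure expands the volume and lowers every reacting partial pressure. With Δn_gas = 2 − 3 = -1, Q moves away from K toward the side with fewer gas moles, so the system shifts toward the side with more gas moles — to the left.
The net shift is to the left. ζ is a reactant, so its amount increases.

increases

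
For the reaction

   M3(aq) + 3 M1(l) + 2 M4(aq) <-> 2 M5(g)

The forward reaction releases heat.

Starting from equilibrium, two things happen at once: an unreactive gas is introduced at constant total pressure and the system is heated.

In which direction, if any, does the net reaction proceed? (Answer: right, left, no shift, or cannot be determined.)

cannot be determined

Adding inert gas at constant total pressure expands the volume and lowers every reacting partial pressure. With Δn_gas = 2 − 0 = +2, Q moves away from K toward the side with fewer gas moles, so the system shifts toward the side with more gas moles — to the right.
The forward reaction is exothermic. Raising T favours the endothermic direction — shift to the left.
The individual effects push in opposite directions; without quantitative information the net direction cannot be determined.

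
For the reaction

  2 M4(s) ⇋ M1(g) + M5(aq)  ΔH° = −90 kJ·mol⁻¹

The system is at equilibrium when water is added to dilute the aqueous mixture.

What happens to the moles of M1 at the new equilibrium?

Dilution lowers every aqueous concentration by the same factor. Δn_aq = 1 − 0 = +1, so the system shifts toward the side with more dissolved moles — to the right.
The net shift is to the right. M1 is a product, so its amount increases.

increases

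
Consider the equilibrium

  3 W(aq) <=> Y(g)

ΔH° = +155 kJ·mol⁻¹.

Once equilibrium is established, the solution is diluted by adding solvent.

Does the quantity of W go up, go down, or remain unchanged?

Dilution lowers every aqueous concentration by the same factor. Δn_aq = 0 − 3 = -3, so the system shifts toward the side with more dissolved moles — to the left.
The net shift is to the left. W is a reactant, so its amount increases.

increases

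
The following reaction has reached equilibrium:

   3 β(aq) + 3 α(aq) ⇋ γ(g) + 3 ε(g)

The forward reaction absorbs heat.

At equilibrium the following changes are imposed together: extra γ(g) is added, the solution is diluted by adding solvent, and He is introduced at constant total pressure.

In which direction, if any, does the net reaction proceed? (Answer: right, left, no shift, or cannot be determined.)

cannot be determined

Adding γ (g), a product, drives the reaction to the left.
Dilution lowers every aqueous concentration by the same factor. Δn_aq = 0 − 6 = -6, so the system shifts toward the side with more dissolved moles — to the left.
Adding inert gas at constant total pressure expands the volume and lowers every reacting partial pressure. With Δn_gas = 4 − 0 = +4, Q moves away from K toward the side with fewer gas moles, so the system shifts toward the side with more gas moles — to the right.
The individual effects push in opposite directions; without quantitative information the net direction cannot be determined.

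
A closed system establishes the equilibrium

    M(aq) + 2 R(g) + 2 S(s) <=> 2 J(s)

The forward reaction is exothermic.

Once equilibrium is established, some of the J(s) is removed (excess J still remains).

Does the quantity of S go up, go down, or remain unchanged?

J is a pure solid; its activity is 1 regardless of amount, so Q is unaffected — no shift from this change.
No net shift occurs, so the amount of S is unchanged.

unchanged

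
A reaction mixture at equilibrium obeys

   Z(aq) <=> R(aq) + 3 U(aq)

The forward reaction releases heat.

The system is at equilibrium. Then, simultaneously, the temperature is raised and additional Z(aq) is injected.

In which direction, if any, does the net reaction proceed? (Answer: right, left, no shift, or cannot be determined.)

The forward reaction is exothermic. Raising T favours the endothermic direction — shift to the left.
Adding Z (aq), a reactant, drives the reaction to the right.
The individual effects push in opposite directions; without quantitative information the net direction cannot be determined.

cannot be determined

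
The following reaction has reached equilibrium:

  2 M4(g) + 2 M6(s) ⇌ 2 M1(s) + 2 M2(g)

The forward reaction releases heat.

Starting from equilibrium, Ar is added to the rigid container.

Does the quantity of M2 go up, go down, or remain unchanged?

unchanged

At constant volume, adding an inert gas leaves every reacting species' partial pressure unchanged, so Q is unchanged — no shift from this change.
No net shift occurs, so the amount of M2 is unchanged.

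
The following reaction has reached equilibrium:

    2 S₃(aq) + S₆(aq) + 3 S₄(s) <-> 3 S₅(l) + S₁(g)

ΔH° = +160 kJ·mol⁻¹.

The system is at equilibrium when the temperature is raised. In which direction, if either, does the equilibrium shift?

The forward reaction is endothermic. Raising T favours the endothermic direction — shift to the right.

right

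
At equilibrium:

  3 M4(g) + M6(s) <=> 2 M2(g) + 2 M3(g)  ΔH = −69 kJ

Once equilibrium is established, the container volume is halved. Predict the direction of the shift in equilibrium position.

left

Gas moles: reactants 3, products 4 (Δn_gas = +1). Compression shifts the system toward the side with fewer moles of gas — to the left.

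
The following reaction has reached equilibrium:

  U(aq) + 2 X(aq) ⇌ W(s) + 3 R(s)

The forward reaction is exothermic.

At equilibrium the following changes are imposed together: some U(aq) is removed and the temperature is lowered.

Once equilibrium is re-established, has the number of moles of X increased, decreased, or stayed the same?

Removing U (aq), a reactant, drives the reaction to the left.
The forward reaction is exothermic. Lowering T favours the exothermic direction — shift to the right.
The two effects oppose each other, so the net shift — and hence the change in X — cannot be determined from the given information.

cannot be determined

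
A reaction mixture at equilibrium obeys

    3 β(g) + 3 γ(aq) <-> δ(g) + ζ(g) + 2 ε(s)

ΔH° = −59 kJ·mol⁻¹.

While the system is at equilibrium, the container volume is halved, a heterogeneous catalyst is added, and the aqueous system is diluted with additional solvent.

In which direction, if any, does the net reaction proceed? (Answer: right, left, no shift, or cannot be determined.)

cannot be determined

Gas moles: reactants 3, products 2 (Δn_gas = -1). Compression shifts the system toward the side with fewer moles of gas — to the right.
A catalyst speeds both forward and reverse rates equally; it changes neither Q nor K — no shift from this change.
Dilution lowers every aqueous concentration by the same factor. Δn_aq = 0 − 3 = -3, so the system shifts toward the side with more dissolved moles — to the left.
The individual effects push in opposite directions; without quantitative information the net direction cannot be determined.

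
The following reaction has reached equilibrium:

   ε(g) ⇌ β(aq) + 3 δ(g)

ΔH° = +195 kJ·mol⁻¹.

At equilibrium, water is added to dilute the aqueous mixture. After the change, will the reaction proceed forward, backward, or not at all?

Dilution lowers every aqueous concentration by the same factor. Δn_aq = 1 − 0 = +1, so the system shifts toward the side with more dissolved moles — to the right.

right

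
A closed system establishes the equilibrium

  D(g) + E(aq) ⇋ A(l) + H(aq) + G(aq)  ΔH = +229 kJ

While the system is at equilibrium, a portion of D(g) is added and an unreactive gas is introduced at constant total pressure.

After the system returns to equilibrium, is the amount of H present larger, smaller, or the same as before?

cannot be determined

Adding D (g), a reactant, drives the reaction to the right.
Adding inert gas at constant total pressure expands the volume and lowers every reacting partial pressure. With Δn_gas = 0 − 1 = -1, Q moves away from K toward the side with fewer gas moles, so the system shifts toward the side with more gas moles — to the left.
The two effects oppose each other, so the net shift — and hence the change in H — cannot be determined from the given information.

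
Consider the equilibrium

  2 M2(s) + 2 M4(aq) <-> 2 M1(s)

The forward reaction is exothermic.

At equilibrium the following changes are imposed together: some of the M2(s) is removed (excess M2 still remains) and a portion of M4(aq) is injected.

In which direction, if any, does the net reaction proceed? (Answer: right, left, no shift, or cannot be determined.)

right

M2 is a pure solid; its activity is 1 regardless of amount, so Q is unaffected — no shift from this change.
Adding M4 (aq), a reactant, drives the reaction to the right.
Only the nonzero effect(s) matter; the net shift is to the right.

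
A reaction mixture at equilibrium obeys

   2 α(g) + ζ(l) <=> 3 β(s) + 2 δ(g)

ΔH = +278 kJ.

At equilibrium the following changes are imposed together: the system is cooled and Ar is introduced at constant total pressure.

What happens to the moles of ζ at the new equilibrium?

increases

The forward reaction is endothermic. Lowering T favours the exothermic direction — shift to the left.
Adding inert gas at constant total pressure expands the volume, scaling every reacting partial pressure by the same factor. Δn_gas = 2 − 2 = 0, so Q is unchanged — no shift.
The net shift is to the left. ζ is a reactant, so its amount increases.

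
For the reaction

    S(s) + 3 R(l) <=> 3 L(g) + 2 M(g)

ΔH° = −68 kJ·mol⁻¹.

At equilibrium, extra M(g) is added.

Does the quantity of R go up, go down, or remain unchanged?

Adding M (g), a product, drives the reaction to the left.
The net shift is to the left. R is a reactant, so its amount increases.

increases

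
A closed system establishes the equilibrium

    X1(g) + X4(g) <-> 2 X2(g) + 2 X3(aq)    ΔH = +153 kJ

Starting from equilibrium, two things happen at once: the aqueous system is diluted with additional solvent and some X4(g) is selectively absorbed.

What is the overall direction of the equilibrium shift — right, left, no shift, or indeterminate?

Dilution lowers every aqueous concentration by the same factor. Δn_aq = 2 − 0 = +2, so the system shifts toward the side with more dissolved moles — to the right.
Removing X4 (g), a reactant, drives the reaction to the left.
The individual effects push in opposite directions; without quantitative information the net direction cannot be determined.

cannot be determined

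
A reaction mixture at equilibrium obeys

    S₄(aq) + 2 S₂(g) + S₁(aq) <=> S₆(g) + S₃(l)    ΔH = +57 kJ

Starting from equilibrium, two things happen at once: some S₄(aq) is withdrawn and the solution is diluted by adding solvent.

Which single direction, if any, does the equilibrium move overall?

left

Removing S₄ (aq), a reactant, drives the reaction to the left.
Dilution lowers every aqueous concentration by the same factor. Δn_aq = 0 − 2 = -2, so the system shifts toward the side with more dissolved moles — to the left.
All effects act in the same direction — net shift to the left.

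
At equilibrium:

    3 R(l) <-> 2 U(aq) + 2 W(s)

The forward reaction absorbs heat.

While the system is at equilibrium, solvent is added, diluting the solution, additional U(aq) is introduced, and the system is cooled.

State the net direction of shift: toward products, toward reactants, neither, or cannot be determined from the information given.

cannot be determined

Dilution lowers every aqueous concentration by the same factor. Δn_aq = 2 − 0 = +2, so the system shifts toward the side with more dissolved moles — to the right.
Adding U (aq), a product, drives the reaction to the left.
The forward reaction is endothermic. Lowering T favours the exothermic direction — shift to the left.
The individual effects push in opposite directions; without quantitative information the net direction cannot be determined.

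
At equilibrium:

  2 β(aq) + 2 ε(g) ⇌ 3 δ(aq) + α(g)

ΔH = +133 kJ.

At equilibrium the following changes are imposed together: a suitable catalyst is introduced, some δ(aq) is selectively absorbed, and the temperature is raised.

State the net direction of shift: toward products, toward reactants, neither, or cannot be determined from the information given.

A catalyst speeds both forward and reverse rates equally; it changes neither Q nor K — no shift from this change.
Removing δ (aq), a product, drives the reaction to the right.
The forward reaction is endothermic. Raising T favours the endothermic direction — shift to the right.
Only the nonzero effect(s) matter; the net shift is to the right.

right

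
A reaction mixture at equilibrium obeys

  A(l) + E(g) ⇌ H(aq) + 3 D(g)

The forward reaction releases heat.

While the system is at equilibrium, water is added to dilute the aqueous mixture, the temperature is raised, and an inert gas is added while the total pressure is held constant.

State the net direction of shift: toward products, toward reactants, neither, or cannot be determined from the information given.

Dilution lowers every aqueous concentration by the same factor. Δn_aq = 1 − 0 = +1, so the system shifts toward the side with more dissolved moles — to the right.
The forward reaction is exothermic. Raising T favours the endothermic direction — shift to the left.
Adding inert gas at constant total pressure expands the volume and lowers every reacting partial pressure. With Δn_gas = 3 − 1 = +2, Q moves away from K toward the side with fewer gas moles, so the system shifts toward the side with more gas moles — to the right.
The individual effects push in opposite directions; without quantitative information the net direction cannot be determined.

cannot be determined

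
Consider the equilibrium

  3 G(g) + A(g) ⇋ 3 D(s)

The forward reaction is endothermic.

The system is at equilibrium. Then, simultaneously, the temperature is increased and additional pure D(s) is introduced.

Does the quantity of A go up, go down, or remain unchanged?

The forward reaction is endothermic. Raising T favours the endothermic direction — shift to the right.
D is a pure solid; its activity is 1 regardless of amount, so Q is unaffected — no shift from this change.
The net shift is to the right. A is a reactant, so its amount decreases.

decreases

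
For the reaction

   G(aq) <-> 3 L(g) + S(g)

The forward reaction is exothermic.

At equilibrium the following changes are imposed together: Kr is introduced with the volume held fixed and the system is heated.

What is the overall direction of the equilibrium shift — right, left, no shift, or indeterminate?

At constant volume, adding an inert gas leaves every reacting species' partial pressure unchanged, so Q is unchanged — no shift from this change.
The forward reaction is exothermic. Raising T favours the endothermic direction — shift to the left.
Only the nonzero effect(s) matter; the net shift is to the left.

left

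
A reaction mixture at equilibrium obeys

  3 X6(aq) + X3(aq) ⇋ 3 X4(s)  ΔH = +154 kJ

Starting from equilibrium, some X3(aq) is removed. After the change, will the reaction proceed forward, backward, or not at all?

Removing X3 (aq), a reactant, drives the reaction to the left.

left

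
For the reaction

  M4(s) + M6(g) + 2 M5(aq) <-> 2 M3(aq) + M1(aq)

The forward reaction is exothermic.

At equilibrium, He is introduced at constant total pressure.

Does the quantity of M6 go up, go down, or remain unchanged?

Adding inert gas at constant total pressure expands the volume and lowers every reacting partial pressure. With Δn_gas = 0 − 1 = -1, Q moves away from K toward the side with fewer gas moles, so the system shifts toward the side with more gas moles — to the left.
The net shift is to the left. M6 is a reactant, so its amount increases.

increases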